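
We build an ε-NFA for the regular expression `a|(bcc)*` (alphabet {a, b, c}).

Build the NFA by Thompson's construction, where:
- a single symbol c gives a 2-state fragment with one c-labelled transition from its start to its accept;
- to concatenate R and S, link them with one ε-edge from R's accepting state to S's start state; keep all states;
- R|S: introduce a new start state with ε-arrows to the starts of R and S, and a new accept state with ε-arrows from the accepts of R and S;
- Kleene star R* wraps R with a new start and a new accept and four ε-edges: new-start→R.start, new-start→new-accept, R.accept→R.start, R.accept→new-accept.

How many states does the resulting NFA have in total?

12

Recursing over subexpressions:
Each of the 4 symbol leaves contributes a 2-state fragment.
  bcc = 6 states
  (bcc)* = 8 states
  a|(bcc)* = 12 states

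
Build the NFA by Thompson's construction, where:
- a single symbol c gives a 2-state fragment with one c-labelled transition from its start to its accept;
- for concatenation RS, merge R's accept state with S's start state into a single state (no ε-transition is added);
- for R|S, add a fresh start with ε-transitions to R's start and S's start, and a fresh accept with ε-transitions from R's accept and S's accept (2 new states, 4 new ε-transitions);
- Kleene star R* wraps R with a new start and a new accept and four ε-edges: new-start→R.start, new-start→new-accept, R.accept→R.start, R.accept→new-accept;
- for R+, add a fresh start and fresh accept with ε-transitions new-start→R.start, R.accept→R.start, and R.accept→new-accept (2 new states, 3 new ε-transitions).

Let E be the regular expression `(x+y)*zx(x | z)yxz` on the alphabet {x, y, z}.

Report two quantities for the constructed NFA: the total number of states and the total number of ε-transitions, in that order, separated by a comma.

17, 11

By structural recursion:
Each of the 9 symbol leaves contributes 2 states and 0 ε-transitions.
  x+ : 4 states, 3 ε-transitions
  x+y : 5 states, 3 ε-transitions
  (x+y)* : 7 states, 7 ε-transitions
  x | z : 6 states, 4 ε-transitions
  (x+y)*zx(x | z)yxz : 17 states, 11 ε-transitions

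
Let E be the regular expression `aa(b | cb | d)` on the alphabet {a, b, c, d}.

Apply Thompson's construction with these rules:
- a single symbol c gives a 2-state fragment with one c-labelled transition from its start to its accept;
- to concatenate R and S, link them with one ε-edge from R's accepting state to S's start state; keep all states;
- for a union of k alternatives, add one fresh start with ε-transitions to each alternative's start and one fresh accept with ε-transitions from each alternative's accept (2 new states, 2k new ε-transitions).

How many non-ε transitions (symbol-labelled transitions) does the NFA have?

6

Recursing over subexpressions:
Each of the 6 symbol leaves contributes exactly 1 symbol transition.
  cb — 2 symbol transitions
  b | cb | d — 4 symbol transitions
  aa(b | cb | d) — 6 symbol transitions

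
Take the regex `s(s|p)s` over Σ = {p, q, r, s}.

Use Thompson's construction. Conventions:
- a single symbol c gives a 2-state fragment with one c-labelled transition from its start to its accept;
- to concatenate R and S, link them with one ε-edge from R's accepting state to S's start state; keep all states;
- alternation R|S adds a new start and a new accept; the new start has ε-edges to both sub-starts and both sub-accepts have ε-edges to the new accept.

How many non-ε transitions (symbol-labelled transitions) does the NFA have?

Per subexpression:
Each of the 4 symbol leaves contributes exactly 1 symbol transition.
  s|p = 2 symbol transitions
  s(s|p)s = 4 symbol transitions

4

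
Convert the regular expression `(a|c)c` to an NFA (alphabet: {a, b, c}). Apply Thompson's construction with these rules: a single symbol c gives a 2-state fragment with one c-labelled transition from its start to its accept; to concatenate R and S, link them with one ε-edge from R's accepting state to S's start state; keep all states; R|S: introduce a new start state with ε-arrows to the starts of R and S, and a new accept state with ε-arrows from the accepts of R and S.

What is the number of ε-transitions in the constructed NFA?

Building bottom-up:
Each of the 3 symbol leaves contributes 0 ε-transitions.
  a|c → 4 ε-transitions
  (a|c)c → 5 ε-transitions

5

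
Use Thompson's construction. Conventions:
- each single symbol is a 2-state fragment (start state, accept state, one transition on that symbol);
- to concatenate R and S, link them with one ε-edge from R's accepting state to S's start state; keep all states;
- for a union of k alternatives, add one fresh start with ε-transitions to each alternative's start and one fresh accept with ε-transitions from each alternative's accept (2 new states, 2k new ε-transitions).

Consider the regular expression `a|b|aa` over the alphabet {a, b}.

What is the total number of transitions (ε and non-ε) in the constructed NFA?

Building bottom-up:
Each of the 4 symbol leaves contributes 1 transition (1 symbol, 0 ε).
  aa → 3 transitions (2 symbol, 1 ε)
  a|b|aa → 11 transitions (4 symbol, 7 ε)

11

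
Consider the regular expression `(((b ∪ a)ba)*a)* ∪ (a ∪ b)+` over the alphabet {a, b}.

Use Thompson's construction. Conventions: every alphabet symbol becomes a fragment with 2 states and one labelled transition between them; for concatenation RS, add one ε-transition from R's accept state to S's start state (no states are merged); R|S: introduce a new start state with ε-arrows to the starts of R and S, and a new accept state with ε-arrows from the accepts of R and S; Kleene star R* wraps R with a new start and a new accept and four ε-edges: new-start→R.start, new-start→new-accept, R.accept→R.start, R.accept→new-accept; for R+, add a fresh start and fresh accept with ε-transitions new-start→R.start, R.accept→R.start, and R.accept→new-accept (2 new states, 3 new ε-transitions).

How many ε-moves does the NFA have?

Bottom-up over the parse tree:
Each of the 7 symbol leaves contributes 0 ε-transitions.
  b ∪ a — 4 ε-transitions
  (b ∪ a)ba — 6 ε-transitions
  ((b ∪ a)ba)* — 10 ε-transitions
  ((b ∪ a)ba)*a — 11 ε-transitions
  (((b ∪ a)ba)*a)* — 15 ε-transitions
  a ∪ b — 4 ε-transitions
  (a ∪ b)+ — 7 ε-transitions
  (((b ∪ a)ba)*a)* ∪ (a ∪ b)+ — 26 ε-transitions

26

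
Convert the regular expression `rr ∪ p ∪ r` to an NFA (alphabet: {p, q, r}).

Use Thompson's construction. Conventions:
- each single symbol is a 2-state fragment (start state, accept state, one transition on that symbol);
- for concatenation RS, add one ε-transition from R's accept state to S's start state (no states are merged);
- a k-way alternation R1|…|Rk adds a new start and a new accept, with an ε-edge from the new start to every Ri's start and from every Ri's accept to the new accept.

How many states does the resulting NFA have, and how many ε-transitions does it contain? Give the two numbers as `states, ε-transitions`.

10, 7

Recursing over subexpressions:
Each of the 4 symbol leaves contributes 2 states and 0 ε-transitions.
  rr → 4 states, 1 ε-transition
  rr ∪ p ∪ r → 10 states, 7 ε-transitions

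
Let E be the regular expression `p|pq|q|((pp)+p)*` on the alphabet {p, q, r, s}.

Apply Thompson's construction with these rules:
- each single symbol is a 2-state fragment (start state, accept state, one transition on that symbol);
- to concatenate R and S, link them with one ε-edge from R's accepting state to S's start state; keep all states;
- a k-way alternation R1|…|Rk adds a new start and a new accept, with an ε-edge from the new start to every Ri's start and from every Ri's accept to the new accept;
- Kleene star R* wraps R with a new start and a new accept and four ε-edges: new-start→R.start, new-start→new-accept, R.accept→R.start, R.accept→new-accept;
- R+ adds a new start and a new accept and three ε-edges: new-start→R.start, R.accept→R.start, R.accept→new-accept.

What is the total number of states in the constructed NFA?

Per subexpression:
Each of the 7 symbol leaves contributes a 2-state fragment.
  pq → 4 states
  pp → 4 states
  (pp)+ → 6 states
  (pp)+p → 8 states
  ((pp)+p)* → 10 states
  p|pq|q|((pp)+p)* → 20 states

20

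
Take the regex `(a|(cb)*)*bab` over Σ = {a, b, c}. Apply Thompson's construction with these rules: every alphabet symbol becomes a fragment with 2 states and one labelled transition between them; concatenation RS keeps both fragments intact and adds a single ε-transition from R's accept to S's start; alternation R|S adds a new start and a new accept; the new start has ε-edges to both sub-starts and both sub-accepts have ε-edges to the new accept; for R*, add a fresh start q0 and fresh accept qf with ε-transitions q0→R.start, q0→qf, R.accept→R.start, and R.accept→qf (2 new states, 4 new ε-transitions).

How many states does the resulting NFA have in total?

By structural recursion:
Each of the 6 symbol leaves contributes a 2-state fragment.
  cb → 4 states
  (cb)* → 6 states
  a|(cb)* → 10 states
  (a|(cb)*)* → 12 states
  (a|(cb)*)*bab → 18 states

18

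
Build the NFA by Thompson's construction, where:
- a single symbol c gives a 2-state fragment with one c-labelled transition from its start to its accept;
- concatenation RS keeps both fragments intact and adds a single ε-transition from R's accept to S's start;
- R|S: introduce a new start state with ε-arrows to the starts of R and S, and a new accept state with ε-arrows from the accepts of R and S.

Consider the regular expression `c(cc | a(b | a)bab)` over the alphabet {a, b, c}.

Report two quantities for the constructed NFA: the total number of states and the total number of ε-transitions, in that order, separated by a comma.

22, 14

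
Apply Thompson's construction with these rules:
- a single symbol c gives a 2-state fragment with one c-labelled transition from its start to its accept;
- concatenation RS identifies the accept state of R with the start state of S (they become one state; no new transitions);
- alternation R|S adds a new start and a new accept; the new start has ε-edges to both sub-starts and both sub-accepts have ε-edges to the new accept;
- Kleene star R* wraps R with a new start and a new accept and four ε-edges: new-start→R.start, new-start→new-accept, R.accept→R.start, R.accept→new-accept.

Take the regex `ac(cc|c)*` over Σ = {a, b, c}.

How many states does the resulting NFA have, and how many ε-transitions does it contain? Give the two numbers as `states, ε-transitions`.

Recursing over subexpressions:
Each of the 5 symbol leaves contributes 2 states and 0 ε-transitions.
  cc → 3 states, 0 ε-transitions
  cc|c → 7 states, 4 ε-transitions
  (cc|c)* → 9 states, 8 ε-transitions
  ac(cc|c)* → 11 states, 8 ε-transitions

11, 8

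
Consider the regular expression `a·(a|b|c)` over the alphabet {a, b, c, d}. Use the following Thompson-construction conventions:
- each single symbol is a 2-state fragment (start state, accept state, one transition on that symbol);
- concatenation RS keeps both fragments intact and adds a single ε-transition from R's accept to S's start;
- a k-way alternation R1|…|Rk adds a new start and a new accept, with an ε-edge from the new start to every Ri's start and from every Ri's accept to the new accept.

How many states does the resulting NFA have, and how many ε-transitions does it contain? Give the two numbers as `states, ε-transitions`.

10, 7

Recursing over subexpressions:
Each of the 4 symbol leaves contributes 2 states and 0 ε-transitions.
  a|b|c : 8 states, 6 ε-transitions
  a·(a|b|c) : 10 states, 7 ε-transitions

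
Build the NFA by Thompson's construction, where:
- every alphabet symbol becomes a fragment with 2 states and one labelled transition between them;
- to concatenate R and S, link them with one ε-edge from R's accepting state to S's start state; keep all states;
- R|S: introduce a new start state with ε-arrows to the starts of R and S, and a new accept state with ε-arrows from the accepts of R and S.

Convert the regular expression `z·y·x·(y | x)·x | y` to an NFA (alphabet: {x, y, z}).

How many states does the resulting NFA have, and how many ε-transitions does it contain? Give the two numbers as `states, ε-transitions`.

18, 12

Per subexpression:
Each of the 7 symbol leaves contributes 2 states and 0 ε-transitions.
  y | x → 6 states, 4 ε-transitions
  z·y·x·(y | x)·x → 14 states, 8 ε-transitions
  z·y·x·(y | x)·x | y → 18 states, 12 ε-transitions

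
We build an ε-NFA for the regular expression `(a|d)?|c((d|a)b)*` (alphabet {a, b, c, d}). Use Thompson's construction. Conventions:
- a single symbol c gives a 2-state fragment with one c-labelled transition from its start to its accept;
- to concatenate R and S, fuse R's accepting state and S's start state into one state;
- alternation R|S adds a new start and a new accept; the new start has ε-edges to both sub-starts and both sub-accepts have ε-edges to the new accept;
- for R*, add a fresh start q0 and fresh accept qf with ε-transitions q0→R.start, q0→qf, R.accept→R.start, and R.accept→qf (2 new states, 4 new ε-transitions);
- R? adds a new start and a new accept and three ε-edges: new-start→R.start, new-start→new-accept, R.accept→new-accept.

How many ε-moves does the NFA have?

19

Building bottom-up:
Each of the 6 symbol leaves contributes 0 ε-transitions.
  a|d — 4 ε-transitions
  (a|d)? — 7 ε-transitions
  d|a — 4 ε-transitions
  (d|a)b — 4 ε-transitions
  ((d|a)b)* — 8 ε-transitions
  c((d|a)b)* — 8 ε-transitions
  (a|d)?|c((d|a)b)* — 19 ε-transitions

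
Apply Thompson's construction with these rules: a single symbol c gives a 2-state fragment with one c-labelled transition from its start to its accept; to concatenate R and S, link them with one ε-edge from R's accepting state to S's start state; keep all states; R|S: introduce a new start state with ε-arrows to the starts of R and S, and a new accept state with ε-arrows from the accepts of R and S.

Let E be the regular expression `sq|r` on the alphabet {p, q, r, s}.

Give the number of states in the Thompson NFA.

8

Building bottom-up:
Each of the 3 symbol leaves contributes a 2-state fragment.
  sq — 4 states
  sq|r — 8 states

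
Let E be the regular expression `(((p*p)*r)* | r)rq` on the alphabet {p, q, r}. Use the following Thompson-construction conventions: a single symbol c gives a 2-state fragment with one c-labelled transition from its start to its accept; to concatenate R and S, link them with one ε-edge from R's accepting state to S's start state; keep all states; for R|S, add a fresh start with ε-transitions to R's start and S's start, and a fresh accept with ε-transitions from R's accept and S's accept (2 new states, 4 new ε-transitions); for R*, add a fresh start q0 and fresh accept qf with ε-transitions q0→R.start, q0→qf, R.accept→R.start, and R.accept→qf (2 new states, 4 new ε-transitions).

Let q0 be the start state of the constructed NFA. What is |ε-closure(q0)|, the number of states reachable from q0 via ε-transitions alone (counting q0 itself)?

Work bottom-up. For each fragment F, track |ε-closure(F.start)| and whether F's accept lies in that closure (i.e. whether F accepts ε). A single-symbol fragment has closure size 1 and does not accept ε.
  p* → new start has ε-edges to the inner start and to the new accept, so |closure| = 2 + 1 = 3
  p*p → |closure| = 3 + 1 = 4 (closure spills across the concat boundary because the left factor accepts ε)
  (p*p)* → new start has ε-edges to the inner start and to the new accept, so |closure| = 2 + 4 = 6
  (p*p)*r → the left operand accepts ε, so the closure extends into the next operand (via the concat ε-link); |closure| = 6 + 1 = 7
  ((p*p)*r)* → the star's fresh start ε-reaches both the body's start and the fresh accept: |closure| = 2 + 7 = 9
  ((p*p)*r)* | r → |closure| = 1 (new start) + (9 + 1) + 1 (new accept, since some branch ε-reaches its own accept) = 12
  (((p*p)*r)* | r)rq → |closure| = 12 + 1 = 13 (closure spills across the concat boundary because the left factor accepts ε)

13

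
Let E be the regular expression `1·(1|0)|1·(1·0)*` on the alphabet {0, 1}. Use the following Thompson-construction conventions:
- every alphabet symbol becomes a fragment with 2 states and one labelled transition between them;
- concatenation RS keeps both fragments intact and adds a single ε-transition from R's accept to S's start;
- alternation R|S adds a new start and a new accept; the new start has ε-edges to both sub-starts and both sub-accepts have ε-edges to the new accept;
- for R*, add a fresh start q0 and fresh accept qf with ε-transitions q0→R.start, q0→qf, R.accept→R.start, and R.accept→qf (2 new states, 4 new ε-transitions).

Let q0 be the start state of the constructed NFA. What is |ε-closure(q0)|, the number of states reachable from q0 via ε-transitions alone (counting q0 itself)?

3

Work bottom-up. For each fragment F, track |ε-closure(F.start)| and whether F's accept lies in that closure (i.e. whether F accepts ε). A single-symbol fragment has closure size 1 and does not accept ε.
  1|0 → new start ε-reaches every alternative's start; none of them accept ε, so the new accept is not reached: |closure| = 1 + 1 + 1 = 3
  1·(1|0) → same as the first factor's closure: |closure| = 1
  1·0 → same as the first factor's closure: |closure| = 1
  (1·0)* → new start has ε-edges to the inner start and to the new accept, so |closure| = 2 + 1 = 3
  1·(1·0)* → same as the first factor's closure: |closure| = 1
  1·(1|0)|1·(1·0)* → new start ε-reaches every alternative's start; none of them accept ε, so the new accept is not reached: |closure| = 1 + 1 + 1 = 3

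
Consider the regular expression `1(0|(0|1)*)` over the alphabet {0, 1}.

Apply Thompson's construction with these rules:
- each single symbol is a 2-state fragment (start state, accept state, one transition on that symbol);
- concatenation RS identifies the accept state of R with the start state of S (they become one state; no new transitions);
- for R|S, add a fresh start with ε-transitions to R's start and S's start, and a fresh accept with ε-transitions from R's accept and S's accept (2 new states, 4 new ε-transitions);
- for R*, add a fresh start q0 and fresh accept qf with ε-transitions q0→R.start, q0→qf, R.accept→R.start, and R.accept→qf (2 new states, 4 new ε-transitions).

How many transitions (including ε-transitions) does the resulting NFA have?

16

By structural recursion:
Each of the 4 symbol leaves contributes 1 transition (1 symbol, 0 ε).
  0|1 — 6 transitions (2 symbol, 4 ε)
  (0|1)* — 10 transitions (2 symbol, 8 ε)
  0|(0|1)* — 15 transitions (3 symbol, 12 ε)
  1(0|(0|1)*) — 16 transitions (4 symbol, 12 ε)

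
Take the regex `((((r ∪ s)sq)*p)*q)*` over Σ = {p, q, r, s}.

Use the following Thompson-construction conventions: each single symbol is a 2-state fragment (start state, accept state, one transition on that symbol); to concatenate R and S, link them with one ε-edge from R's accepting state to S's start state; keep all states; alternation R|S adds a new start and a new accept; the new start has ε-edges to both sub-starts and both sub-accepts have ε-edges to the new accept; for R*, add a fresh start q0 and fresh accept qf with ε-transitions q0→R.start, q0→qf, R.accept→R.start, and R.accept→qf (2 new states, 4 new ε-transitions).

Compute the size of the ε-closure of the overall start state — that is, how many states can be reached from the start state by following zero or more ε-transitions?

11

Compute the ε-closure size of each fragment's start state recursively; a symbol fragment's start has no outgoing ε-edge, so its closure is just itself (size 1).
  r ∪ s — new start ε-reaches every alternative's start; none of them accept ε, so the new accept is not reached: |ε-closure| = 1 + 1 + 1 = 3
  (r ∪ s)sq — |ε-closure| equals the left operand's closure size = 3 (its accept is not ε-reachable, so the closure stops there)
  ((r ∪ s)sq)* — the star's fresh start ε-reaches both the body's start and the fresh accept: |ε-closure| = 2 + 3 = 5
  ((r ∪ s)sq)*p — |ε-closure| = 5 + 1 = 6 (closure spills across the concat boundary because the left factor accepts ε)
  (((r ∪ s)sq)*p)* — new start has ε-edges to the inner start and to the new accept, so |ε-closure| = 2 + 6 = 8
  (((r ∪ s)sq)*p)*q — the left operand accepts ε, so the closure extends into the next operand (via the concat ε-link); |ε-closure| = 8 + 1 = 9
  ((((r ∪ s)sq)*p)*q)* — |ε-closure| = 1 (new start) + 9 (body) + 1 (new accept) = 11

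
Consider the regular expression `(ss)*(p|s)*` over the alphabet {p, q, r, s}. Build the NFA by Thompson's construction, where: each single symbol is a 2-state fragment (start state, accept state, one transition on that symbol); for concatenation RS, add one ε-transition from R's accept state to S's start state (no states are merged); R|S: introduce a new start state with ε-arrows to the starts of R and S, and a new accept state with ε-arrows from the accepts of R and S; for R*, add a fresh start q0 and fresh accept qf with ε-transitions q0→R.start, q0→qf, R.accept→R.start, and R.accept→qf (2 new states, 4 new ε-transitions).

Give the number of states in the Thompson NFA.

14

Bottom-up over the parse tree:
Each of the 4 symbol leaves contributes a 2-state fragment.
  ss = 4 states
  (ss)* = 6 states
  p|s = 6 states
  (p|s)* = 8 states
  (ss)*(p|s)* = 14 states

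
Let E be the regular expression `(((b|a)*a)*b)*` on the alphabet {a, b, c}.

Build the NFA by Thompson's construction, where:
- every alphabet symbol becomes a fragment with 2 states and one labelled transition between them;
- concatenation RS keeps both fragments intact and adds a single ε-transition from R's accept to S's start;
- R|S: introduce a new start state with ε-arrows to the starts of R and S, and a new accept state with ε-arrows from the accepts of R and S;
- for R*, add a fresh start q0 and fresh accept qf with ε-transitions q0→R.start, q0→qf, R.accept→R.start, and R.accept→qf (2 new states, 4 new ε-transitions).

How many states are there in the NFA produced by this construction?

16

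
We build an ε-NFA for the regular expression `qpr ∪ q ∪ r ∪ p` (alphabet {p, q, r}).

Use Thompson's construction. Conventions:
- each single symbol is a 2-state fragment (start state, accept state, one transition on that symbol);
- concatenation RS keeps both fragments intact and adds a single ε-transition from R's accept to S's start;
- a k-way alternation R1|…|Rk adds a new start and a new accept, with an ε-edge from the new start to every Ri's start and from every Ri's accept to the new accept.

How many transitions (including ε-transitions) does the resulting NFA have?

16

Recursing over subexpressions:
Each of the 6 symbol leaves contributes 1 transition (1 symbol, 0 ε).
  qpr : 5 transitions (3 symbol, 2 ε)
  qpr ∪ q ∪ r ∪ p : 16 transitions (6 symbol, 10 ε)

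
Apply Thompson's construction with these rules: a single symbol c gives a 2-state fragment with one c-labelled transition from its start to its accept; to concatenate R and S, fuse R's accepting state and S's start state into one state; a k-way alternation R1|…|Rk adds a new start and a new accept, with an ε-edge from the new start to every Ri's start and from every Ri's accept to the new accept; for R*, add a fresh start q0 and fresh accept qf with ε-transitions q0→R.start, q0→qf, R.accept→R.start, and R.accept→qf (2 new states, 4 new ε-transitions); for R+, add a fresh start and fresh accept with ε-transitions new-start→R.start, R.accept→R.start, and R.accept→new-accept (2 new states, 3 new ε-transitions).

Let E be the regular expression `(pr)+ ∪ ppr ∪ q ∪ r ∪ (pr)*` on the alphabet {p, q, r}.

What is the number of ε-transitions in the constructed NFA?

17

Per subexpression:
Each of the 9 symbol leaves contributes 0 ε-transitions.
  pr = 0 ε-transitions
  (pr)+ = 3 ε-transitions
  ppr = 0 ε-transitions
  pr = 0 ε-transitions
  (pr)* = 4 ε-transitions
  (pr)+ ∪ ppr ∪ q ∪ r ∪ (pr)* = 17 ε-transitions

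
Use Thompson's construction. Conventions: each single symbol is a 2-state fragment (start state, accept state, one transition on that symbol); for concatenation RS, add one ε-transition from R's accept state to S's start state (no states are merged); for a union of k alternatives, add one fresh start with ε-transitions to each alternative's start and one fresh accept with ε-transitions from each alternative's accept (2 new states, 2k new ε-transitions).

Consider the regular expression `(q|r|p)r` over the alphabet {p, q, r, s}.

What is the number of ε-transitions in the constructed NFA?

7

Building bottom-up:
Each of the 4 symbol leaves contributes 0 ε-transitions.
  q|r|p : 6 ε-transitions
  (q|r|p)r : 7 ε-transitions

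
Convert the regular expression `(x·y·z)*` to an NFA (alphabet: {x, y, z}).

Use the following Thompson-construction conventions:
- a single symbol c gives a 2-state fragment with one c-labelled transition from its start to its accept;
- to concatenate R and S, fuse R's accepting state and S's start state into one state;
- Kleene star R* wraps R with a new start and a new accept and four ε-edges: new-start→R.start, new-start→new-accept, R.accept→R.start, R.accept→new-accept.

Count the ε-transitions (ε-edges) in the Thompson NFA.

Per subexpression:
Each of the 3 symbol leaves contributes 0 ε-transitions.
  x·y·z — 0 ε-transitions
  (x·y·z)* — 4 ε-transitions

4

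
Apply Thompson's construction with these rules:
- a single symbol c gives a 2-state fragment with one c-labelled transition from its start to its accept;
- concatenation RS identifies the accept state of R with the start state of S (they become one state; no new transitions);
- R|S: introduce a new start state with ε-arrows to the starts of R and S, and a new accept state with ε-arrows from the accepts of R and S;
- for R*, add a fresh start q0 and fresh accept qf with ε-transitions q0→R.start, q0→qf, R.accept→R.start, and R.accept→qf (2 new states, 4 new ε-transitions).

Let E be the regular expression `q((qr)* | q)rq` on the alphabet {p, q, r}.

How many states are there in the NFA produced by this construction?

12

Bottom-up over the parse tree:
Each of the 6 symbol leaves contributes a 2-state fragment.
  qr → 3 states
  (qr)* → 5 states
  (qr)* | q → 9 states
  q((qr)* | q)rq → 12 states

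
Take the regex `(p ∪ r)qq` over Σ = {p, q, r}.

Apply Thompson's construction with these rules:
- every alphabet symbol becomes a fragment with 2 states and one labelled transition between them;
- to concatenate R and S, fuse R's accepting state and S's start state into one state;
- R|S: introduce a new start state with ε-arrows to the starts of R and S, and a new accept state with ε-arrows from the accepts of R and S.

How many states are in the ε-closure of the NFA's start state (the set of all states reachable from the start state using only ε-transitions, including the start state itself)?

Work bottom-up. For each fragment F, track |ε-closure(F.start)| and whether F's accept lies in that closure (i.e. whether F accepts ε). A single-symbol fragment has closure size 1 and does not accept ε.
  p ∪ r → |closure| = 1 + 1 + 1 = 3 (the new accept is not ε-reachable since no branch accepts ε)
  (p ∪ r)qq → same as the first factor's closure: |closure| = 3

3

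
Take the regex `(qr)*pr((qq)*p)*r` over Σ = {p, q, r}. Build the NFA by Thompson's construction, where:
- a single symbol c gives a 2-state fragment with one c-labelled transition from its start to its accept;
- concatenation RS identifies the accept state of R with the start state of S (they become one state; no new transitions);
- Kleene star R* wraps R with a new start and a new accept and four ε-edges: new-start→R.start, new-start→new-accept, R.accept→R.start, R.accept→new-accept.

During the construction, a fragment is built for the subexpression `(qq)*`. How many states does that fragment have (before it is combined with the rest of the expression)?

Fragment for `(qq)*`:
Each of the 2 symbol leaves contributes a 2-state fragment.
  qq = 3 states
  (qq)* = 5 states

5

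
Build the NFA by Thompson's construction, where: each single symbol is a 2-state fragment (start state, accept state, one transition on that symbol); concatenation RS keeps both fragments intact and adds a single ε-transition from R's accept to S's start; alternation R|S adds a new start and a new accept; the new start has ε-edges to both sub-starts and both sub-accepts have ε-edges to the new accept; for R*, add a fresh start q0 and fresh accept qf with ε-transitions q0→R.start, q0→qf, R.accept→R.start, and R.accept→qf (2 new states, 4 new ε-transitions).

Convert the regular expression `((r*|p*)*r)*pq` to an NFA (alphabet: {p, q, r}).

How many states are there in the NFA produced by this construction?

20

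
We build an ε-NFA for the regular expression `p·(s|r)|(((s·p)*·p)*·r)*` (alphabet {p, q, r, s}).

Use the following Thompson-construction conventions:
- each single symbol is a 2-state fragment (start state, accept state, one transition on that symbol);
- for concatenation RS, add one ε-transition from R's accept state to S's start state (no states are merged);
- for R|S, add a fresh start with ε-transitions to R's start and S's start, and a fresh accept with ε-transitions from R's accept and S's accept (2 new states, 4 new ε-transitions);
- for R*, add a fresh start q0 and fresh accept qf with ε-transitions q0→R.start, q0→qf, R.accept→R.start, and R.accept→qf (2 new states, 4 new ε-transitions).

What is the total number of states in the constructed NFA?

By structural recursion:
Each of the 7 symbol leaves contributes a 2-state fragment.
  s|r → 6 states
  p·(s|r) → 8 states
  s·p → 4 states
  (s·p)* → 6 states
  (s·p)*·p → 8 states
  ((s·p)*·p)* → 10 states
  ((s·p)*·p)*·r → 12 states
  (((s·p)*·p)*·r)* → 14 states
  p·(s|r)|(((s·p)*·p)*·r)* → 24 states

24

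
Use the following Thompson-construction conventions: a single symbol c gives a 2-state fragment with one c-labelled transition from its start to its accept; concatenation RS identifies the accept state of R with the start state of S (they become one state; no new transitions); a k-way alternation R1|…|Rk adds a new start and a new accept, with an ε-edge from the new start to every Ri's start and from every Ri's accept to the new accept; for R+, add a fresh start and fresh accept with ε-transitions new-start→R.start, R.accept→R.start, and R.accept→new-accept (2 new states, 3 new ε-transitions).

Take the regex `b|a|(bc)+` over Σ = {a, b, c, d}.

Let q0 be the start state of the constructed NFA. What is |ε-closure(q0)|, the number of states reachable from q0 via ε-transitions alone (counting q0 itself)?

5

Let C(F) = |ε-closure(F.start)| within fragment F, and note whether F accepts ε. Symbol fragments have C = 1 and do not accept ε. Then:
  bc — same as the first factor's closure: |ε-closure| = 1
  (bc)+ — |ε-closure| = 1 + 1 = 2 (the body doesn't accept ε, so the new accept is not reached)
  b|a|(bc)+ — new start ε-reaches every alternative's start; none of them accept ε, so the new accept is not reached: |ε-closure| = 1 + 1 + 1 + 2 = 5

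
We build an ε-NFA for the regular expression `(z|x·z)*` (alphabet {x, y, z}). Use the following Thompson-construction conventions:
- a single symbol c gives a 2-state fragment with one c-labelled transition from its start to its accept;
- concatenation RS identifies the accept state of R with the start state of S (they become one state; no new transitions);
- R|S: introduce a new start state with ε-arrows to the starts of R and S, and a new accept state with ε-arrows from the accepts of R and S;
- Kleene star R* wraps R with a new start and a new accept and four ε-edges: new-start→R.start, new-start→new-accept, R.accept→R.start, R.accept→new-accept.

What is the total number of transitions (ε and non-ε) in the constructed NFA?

Per subexpression:
Each of the 3 symbol leaves contributes 1 transition (1 symbol, 0 ε).
  x·z → 2 transitions (2 symbol, 0 ε)
  z|x·z → 7 transitions (3 symbol, 4 ε)
  (z|x·z)* → 11 transitions (3 symbol, 8 ε)

11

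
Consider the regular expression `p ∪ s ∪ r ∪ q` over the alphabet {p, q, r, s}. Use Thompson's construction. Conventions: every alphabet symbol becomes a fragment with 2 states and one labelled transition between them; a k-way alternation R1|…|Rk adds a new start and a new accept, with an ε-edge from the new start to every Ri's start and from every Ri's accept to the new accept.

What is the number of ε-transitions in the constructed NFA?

Bottom-up over the parse tree:
Each of the 4 symbol leaves contributes 0 ε-transitions.
  p ∪ s ∪ r ∪ q → 8 ε-transitions

8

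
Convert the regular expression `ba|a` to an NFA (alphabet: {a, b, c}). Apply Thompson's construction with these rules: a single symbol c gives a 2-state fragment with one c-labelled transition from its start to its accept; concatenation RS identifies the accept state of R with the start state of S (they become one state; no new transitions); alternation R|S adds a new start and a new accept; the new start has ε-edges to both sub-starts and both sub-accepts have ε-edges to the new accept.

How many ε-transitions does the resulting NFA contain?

Recursing over subexpressions:
Each of the 3 symbol leaves contributes 0 ε-transitions.
  ba — 0 ε-transitions
  ba|a — 4 ε-transitions

4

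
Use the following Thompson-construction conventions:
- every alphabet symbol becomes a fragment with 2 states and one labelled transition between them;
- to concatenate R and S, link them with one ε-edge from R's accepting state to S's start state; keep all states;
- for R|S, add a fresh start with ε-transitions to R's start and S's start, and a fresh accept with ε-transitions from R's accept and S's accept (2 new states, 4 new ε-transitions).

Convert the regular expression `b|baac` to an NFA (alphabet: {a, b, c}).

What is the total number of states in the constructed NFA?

Per subexpression:
Each of the 5 symbol leaves contributes a 2-state fragment.
  baac = 8 states
  b|baac = 12 states

12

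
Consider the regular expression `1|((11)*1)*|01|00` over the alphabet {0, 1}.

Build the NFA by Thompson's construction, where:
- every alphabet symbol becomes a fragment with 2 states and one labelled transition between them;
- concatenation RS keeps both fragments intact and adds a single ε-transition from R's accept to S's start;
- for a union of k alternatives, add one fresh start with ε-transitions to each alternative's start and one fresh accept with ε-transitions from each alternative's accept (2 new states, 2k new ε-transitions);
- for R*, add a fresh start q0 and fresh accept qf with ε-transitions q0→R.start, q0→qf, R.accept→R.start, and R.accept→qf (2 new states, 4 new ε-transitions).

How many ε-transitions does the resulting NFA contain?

20

Recursing over subexpressions:
Each of the 8 symbol leaves contributes 0 ε-transitions.
  11 → 1 ε-transition
  (11)* → 5 ε-transitions
  (11)*1 → 6 ε-transitions
  ((11)*1)* → 10 ε-transitions
  01 → 1 ε-transition
  00 → 1 ε-transition
  1|((11)*1)*|01|00 → 20 ε-transitions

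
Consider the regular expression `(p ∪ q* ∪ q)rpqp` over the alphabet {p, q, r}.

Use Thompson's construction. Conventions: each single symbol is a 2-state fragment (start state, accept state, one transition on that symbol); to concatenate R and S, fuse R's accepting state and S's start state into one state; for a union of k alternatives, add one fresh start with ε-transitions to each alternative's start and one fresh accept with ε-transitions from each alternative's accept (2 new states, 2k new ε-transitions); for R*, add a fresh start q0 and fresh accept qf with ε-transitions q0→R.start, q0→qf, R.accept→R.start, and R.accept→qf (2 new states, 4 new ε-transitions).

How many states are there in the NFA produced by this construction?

14

Bottom-up over the parse tree:
Each of the 7 symbol leaves contributes a 2-state fragment.
  q* — 4 states
  p ∪ q* ∪ q — 10 states
  (p ∪ q* ∪ q)rpqp — 14 states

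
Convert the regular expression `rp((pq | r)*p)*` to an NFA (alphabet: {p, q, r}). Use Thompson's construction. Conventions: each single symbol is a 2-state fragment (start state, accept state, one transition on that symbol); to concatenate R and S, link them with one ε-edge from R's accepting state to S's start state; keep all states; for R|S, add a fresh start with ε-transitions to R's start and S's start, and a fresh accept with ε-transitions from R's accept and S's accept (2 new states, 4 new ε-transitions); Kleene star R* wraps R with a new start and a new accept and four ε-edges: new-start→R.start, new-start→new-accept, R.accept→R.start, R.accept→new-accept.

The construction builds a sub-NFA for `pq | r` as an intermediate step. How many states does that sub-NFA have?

Fragment for `pq | r`:
Each of the 3 symbol leaves contributes a 2-state fragment.
  pq → 4 states
  pq | r → 8 states

8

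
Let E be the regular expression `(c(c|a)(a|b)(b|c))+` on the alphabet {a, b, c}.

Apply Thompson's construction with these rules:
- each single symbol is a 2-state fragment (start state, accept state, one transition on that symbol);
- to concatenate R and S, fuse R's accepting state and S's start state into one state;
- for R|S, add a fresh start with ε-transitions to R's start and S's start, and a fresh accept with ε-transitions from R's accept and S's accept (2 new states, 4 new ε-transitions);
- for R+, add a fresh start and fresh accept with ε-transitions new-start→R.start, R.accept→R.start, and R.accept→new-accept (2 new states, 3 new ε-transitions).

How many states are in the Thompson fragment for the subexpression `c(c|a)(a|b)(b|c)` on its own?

17

Fragment for `c(c|a)(a|b)(b|c)`:
Each of the 7 symbol leaves contributes a 2-state fragment.
  c|a : 6 states
  a|b : 6 states
  b|c : 6 states
  c(c|a)(a|b)(b|c) : 17 states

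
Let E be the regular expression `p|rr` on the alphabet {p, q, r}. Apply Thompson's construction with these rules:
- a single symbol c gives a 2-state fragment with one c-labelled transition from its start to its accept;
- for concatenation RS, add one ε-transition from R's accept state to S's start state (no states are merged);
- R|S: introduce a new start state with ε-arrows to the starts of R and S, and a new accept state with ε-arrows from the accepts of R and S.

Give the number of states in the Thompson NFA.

8

Per subexpression:
Each of the 3 symbol leaves contributes a 2-state fragment.
  rr — 4 states
  p|rr — 8 states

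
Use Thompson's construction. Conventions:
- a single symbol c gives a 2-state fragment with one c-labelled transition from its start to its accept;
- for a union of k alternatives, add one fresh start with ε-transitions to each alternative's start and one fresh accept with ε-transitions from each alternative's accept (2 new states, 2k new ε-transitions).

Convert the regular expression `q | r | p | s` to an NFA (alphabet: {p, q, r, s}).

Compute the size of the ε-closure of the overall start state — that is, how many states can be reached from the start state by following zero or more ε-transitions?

Let C(F) = |ε-closure(F.start)| within fragment F, and note whether F accepts ε. Symbol fragments have C = 1 and do not accept ε. Then:
  q | r | p | s → new start ε-reaches every alternative's start; none of them accept ε, so the new accept is not reached: |closure| = 1 + 1 + 1 + 1 + 1 = 5

5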